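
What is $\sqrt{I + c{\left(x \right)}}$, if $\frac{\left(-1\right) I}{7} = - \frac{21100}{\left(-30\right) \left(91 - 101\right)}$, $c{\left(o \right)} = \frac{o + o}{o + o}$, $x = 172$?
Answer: $\frac{2 \sqrt{1110}}{3} \approx 22.211$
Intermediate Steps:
$c{\left(o \right)} = 1$ ($c{\left(o \right)} = \frac{2 o}{2 o} = 2 o \frac{1}{2 o} = 1$)
$I = \frac{1477}{3}$ ($I = - 7 \left(- \frac{21100}{\left(-30\right) \left(91 - 101\right)}\right) = - 7 \left(- \frac{21100}{\left(-30\right) \left(-10\right)}\right) = - 7 \left(- \frac{21100}{300}\right) = - 7 \left(\left(-21100\right) \frac{1}{300}\right) = \left(-7\right) \left(- \frac{211}{3}\right) = \frac{1477}{3} \approx 492.33$)
$\sqrt{I + c{\left(x \right)}} = \sqrt{\frac{1477}{3} + 1} = \sqrt{\frac{1480}{3}} = \frac{2 \sqrt{1110}}{3}$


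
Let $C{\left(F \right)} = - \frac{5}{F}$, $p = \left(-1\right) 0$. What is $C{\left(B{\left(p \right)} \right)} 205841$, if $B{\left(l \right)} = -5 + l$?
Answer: $205841$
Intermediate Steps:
$p = 0$
$C{\left(B{\left(p \right)} \right)} 205841 = - \frac{5}{-5 + 0} \cdot 205841 = - \frac{5}{-5} \cdot 205841 = \left(-5\right) \left(- \frac{1}{5}\right) 205841 = 1 \cdot 205841 = 205841$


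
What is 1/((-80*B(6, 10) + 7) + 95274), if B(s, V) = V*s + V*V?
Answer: 1/82481 ≈ 1.2124e-5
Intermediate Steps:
B(s, V) = V² + V*s (B(s, V) = V*s + V² = V² + V*s)
1/((-80*B(6, 10) + 7) + 95274) = 1/((-800*(10 + 6) + 7) + 95274) = 1/((-800*16 + 7) + 95274) = 1/((-80*160 + 7) + 95274) = 1/((-12800 + 7) + 95274) = 1/(-12793 + 95274) = 1/82481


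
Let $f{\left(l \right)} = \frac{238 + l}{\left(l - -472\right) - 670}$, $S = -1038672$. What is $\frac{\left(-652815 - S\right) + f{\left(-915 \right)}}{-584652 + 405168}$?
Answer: $- \frac{214729759}{99882846} \approx -2.1498$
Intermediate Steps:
$f{\left(l \right)} = \frac{238 + l}{-198 + l}$ ($f{\left(l \right)} = \frac{238 + l}{\left(l + 472\right) - 670} = \frac{238 + l}{\left(472 + l\right) - 670} = \frac{238 + l}{-198 + l}$)
$\frac{\left(-652815 - S\right) + f{\left(-915 \right)}}{-584652 + 405168} = \frac{\left(-652815 - -1038672\right) + \frac{238 - 915}{-198 - 915}}{-584652 + 405168} = \frac{\left(-652815 + 1038672\right) + \frac{1}{-1113} \left(-677\right)}{-179484} = \left(385857 - - \frac{677}{1113}\right) \left(- \frac{1}{179484}\right) = \left(385857 + \frac{677}{1113}\right) \left(- \frac{1}{179484}\right) = \frac{429459518}{1113} \left(- \frac{1}{179484}\right) = - \frac{214729759}{99882846}$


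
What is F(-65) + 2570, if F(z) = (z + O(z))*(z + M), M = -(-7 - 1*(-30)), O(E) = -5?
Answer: 8730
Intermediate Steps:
M = -23 (M = -(-7 + 30) = -1*23 = -23)
F(z) = (-23 + z)*(-5 + z) (F(z) = (z - 5)*(z - 23) = (-5 + z)*(-23 + z) = (-23 + z)*(-5 + z))
F(-65) + 2570 = (115 + (-65)² - 28*(-65)) + 2570 = (115 + 4225 + 1820) + 2570 = 6160 + 2570 = 8730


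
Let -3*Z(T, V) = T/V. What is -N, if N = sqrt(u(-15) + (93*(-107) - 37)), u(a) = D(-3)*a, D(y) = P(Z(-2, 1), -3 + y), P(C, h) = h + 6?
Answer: -2*I*sqrt(2497) ≈ -99.94*I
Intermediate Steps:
Z(T, V) = -T/(3*V)
P(C, h) = 6 + h
D(y) = 3 + y (D(y) = 6 + (-3 + y) = 3 + y)
u(a) = 0 (u(a) = (3 - 3)*a = 0*a = 0)
N = 2*I*sqrt(2497) (N = sqrt(0 + (93*(-107) - 37)) = sqrt(0 + (-9951 - 37)) = sqrt(0 - 9988) = sqrt(-9988) = 2*I*sqrt(2497) ≈ 99.94*I)
-N = -2*I*sqrt(2497)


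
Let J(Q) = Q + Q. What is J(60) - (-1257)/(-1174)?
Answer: 139623/1174 ≈ 118.93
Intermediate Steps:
J(Q) = 2*Q
J(60) - (-1257)/(-1174) = 2*60 - (-1257)/(-1174) = 120 - (-1257)*(-1)/1174 = 120 - 1*1257/1174 = 120 - 1257/1174 = 139623/1174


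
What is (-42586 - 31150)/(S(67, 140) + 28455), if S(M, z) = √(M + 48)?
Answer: -209815788/80968691 + 36868*√115/404843455 ≈ -2.5903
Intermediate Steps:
S(M, z) = √(48 + M)
(-42586 - 31150)/(S(67, 140) + 28455) = (-42586 - 31150)/(√(48 + 67) + 28455) = -73736/(√115 + 28455) = -73736/(28455 + √115)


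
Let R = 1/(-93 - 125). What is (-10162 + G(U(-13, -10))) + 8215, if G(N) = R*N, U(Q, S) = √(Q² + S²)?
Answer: -1947 - √269/218 ≈ -1947.1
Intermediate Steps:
R = -1/218 (R = 1/(-218) = -1/218 ≈ -0.0045872)
G(N) = -N/218
(-10162 + G(U(-13, -10))) + 8215 = (-10162 - √((-13)² + (-10)²)/218) + 8215 = (-10162 - √(169 + 100)/218) + 8215 = (-10162 - √269/218) + 8215 = -1947 - √269/218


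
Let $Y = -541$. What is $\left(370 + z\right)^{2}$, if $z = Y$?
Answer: $29241$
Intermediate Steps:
$z = -541$
$\left(370 + z\right)^{2} = \left(370 - 541\right)^{2} = \left(-171\right)^{2} = 29241$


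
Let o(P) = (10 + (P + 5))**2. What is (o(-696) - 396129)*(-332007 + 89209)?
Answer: -16420914336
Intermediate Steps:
o(P) = (15 + P)**2 (o(P) = (10 + (5 + P))**2 = (15 + P)**2)
(o(-696) - 396129)*(-332007 + 89209) = ((15 - 696)**2 - 396129)*(-332007 + 89209) = ((-681)**2 - 396129)*(-242798) = (463761 - 396129)*(-242798) = 67632*(-242798) = -16420914336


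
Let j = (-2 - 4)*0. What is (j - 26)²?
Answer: 676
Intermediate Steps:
j = 0 (j = -6*0 = 0)
(j - 26)² = (0 - 26)² = (-26)² = 676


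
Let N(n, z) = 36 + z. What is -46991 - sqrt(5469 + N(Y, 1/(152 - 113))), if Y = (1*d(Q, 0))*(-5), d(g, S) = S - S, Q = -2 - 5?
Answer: -46991 - 2*sqrt(2093286)/39 ≈ -47065.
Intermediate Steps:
Q = -7
d(g, S) = 0
Y = 0 (Y = (1*0)*(-5) = 0*(-5) = 0)
-46991 - sqrt(5469 + N(Y, 1/(152 - 113))) = -46991 - sqrt(5469 + (36 + 1/(152 - 113))) = -46991 - sqrt(5469 + (36 + 1/39)) = -46991 - sqrt(5469 + 1405/39) = -46991 - sqrt(214696/39) = -46991 - 2*sqrt(2093286)/39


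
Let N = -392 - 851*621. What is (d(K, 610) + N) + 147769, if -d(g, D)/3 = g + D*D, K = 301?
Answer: -1498297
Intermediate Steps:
N = -528863 (N = -392 - 528471 = -528863)
d(g, D) = -3*g - 3*D² (d(g, D) = -3*(g + D*D) = -3*(g + D²) = -3*g - 3*D²)
(d(K, 610) + N) + 147769 = ((-3*301 - 3*610²) - 528863) + 147769 = ((-903 - 3*372100) - 528863) + 147769 = ((-903 - 1116300) - 528863) + 147769 = (-1117203 - 528863) + 147769 = -1646066 + 147769 = -1498297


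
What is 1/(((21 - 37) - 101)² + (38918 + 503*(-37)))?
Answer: 1/33996 ≈ 2.9415e-5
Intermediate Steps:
1/(((21 - 37) - 101)² + (38918 + 503*(-37))) = 1/((-16 - 101)² + (38918 - 18611)) = 1/((-117)² + 20307) = 1/(13689 + 20307) = 1/33996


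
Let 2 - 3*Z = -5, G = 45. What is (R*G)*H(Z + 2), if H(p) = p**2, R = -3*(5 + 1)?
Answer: -15210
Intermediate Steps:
Z = 7/3 (Z = 2/3 - 1/3*(-5) = 2/3 + 5/3 = 7/3 ≈ 2.3333)
R = -18 (R = -3*6 = -18)
(R*G)*H(Z + 2) = (-18*45)*(7/3 + 2)**2 = -810*(13/3)**2 = -810*169/9 = -15210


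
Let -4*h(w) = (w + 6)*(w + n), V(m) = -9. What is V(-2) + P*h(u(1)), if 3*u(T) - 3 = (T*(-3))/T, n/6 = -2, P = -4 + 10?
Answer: 99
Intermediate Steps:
P = 6
n = -12 (n = 6*(-2) = -12)
u(T) = 0 (u(T) = 1 + ((T*(-3))/T)/3 = 1 + ((-3*T)/T)/3 = 1 + (⅓)*(-3) = 1 - 1 = 0)
h(w) = -(-12 + w)*(6 + w)/4 (h(w) = -(w + 6)*(w - 12)/4 = -(6 + w)*(-12 + w)/4 = -(-12 + w)*(6 + w)/4)
V(-2) + P*h(u(1)) = -9 + 6*(18 - ¼*0² + (3/2)*0) = -9 + 6*(18 - ¼*0 + 0) = -9 + 6*(18 + 0 + 0) = -9 + 6*18 = -9 + 108 = 99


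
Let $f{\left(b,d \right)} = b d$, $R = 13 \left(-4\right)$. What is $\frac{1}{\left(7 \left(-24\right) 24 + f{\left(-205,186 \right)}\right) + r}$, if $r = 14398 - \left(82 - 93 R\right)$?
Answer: $- \frac{1}{32682} \approx -3.0598 \cdot 10^{-5}$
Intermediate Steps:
$R = -52$
$r = 9480$ ($r = 14398 - \left(82 - -4836\right) = 14398 - \left(82 + 4836\right) = 14398 - 4918 = 9480$)
$\frac{1}{\left(7 \left(-24\right) 24 + f{\left(-205,186 \right)}\right) + r} = \frac{1}{\left(7 \left(-24\right) 24 - 38130\right) + 9480} = \frac{1}{\left(\left(-168\right) 24 - 38130\right) + 9480} = \frac{1}{\left(-4032 - 38130\right) + 9480} = \frac{1}{-42162 + 9480} = \frac{1}{-32682} = - \frac{1}{32682}$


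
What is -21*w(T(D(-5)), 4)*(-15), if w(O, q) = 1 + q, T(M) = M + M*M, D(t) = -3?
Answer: 1575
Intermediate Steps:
T(M) = M + M²
-21*w(T(D(-5)), 4)*(-15) = -21*(1 + 4)*(-15) = -21*5*(-15) = -105*(-15) = 1575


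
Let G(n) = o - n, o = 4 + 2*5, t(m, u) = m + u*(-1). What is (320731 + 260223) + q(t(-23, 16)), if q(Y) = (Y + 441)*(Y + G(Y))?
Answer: 586582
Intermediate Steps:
t(m, u) = m - u
o = 14 (o = 4 + 10 = 14)
G(n) = 14 - n
q(Y) = 6174 + 14*Y (q(Y) = (Y + 441)*(Y + (14 - Y)) = (441 + Y)*14 = 6174 + 14*Y)
(320731 + 260223) + q(t(-23, 16)) = (320731 + 260223) + (6174 + 14*(-23 - 1*16)) = 580954 + (6174 + 14*(-23 - 16)) = 580954 + (6174 + 14*(-39)) = 580954 + (6174 - 546) = 580954 + 5628 = 586582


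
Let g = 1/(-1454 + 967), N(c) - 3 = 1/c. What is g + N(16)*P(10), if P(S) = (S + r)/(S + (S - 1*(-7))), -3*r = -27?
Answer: 452965/210384 ≈ 2.1530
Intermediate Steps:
r = 9 (r = -⅓*(-27) = 9)
P(S) = (9 + S)/(7 + 2*S) (P(S) = (S + 9)/(S + (S - 1*(-7))) = (9 + S)/(S + (S + 7)) = (9 + S)/(S + (7 + S)) = (9 + S)/(7 + 2*S))
N(c) = 3 + 1/c
g = -1/487 (g = 1/(-487) = -1/487 ≈ -0.0020534)
g + N(16)*P(10) = -1/487 + (3 + 1/16)*((9 + 10)/(7 + 2*10)) = -1/487 + (3 + 1/16)*(19/(7 + 20)) = -1/487 + 49*(19/27)/16 = -1/487 + 49*((1/27)*19)/16 = -1/487 + (49/16)*(19/27) = -1/487 + 931/432 = 452965/210384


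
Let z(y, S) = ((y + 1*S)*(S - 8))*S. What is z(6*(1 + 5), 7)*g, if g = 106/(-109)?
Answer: 31906/109 ≈ 292.72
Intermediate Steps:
g = -106/109 (g = 106*(-1/109) = -106/109 ≈ -0.97248)
z(y, S) = S*(-8 + S)*(S + y) (z(y, S) = ((y + S)*(-8 + S))*S = ((S + y)*(-8 + S))*S = ((-8 + S)*(S + y))*S = S*(-8 + S)*(S + y))
z(6*(1 + 5), 7)*g = (7*(7² - 8*7 - 48*(1 + 5) + 7*(6*(1 + 5))))*(-106/109) = (7*(49 - 56 - 48*6 + 7*(6*6)))*(-106/109) = (7*(49 - 56 - 8*36 + 7*36))*(-106/109) = (7*(49 - 56 - 288 + 252))*(-106/109) = (7*(-43))*(-106/109) = -301*(-106/109) = 31906/109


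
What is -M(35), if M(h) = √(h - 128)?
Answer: -I*√93 ≈ -9.6436*I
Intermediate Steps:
M(h) = √(-128 + h)
-M(35) = -√(-128 + 35) = -√(-93) = -I*√93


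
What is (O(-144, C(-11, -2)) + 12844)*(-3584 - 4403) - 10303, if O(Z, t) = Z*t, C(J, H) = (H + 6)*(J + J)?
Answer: -203806595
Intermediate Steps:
C(J, H) = 2*J*(6 + H) (C(J, H) = (6 + H)*(2*J) = 2*J*(6 + H))
(O(-144, C(-11, -2)) + 12844)*(-3584 - 4403) - 10303 = (-288*(-11)*(6 - 2) + 12844)*(-3584 - 4403) - 10303 = (-288*(-11)*4 + 12844)*(-7987) - 10303 = (-144*(-88) + 12844)*(-7987) - 10303 = (12672 + 12844)*(-7987) - 10303 = 25516*(-7987) - 10303 = -203796292 - 10303 = -203806595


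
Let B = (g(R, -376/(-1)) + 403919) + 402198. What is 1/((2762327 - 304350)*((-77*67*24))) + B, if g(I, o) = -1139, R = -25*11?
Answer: 244984493175394895/304336880232 ≈ 8.0498e+5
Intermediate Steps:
R = -275
B = 804978 (B = (-1139 + 403919) + 402198 = 402780 + 402198 = 804978)
1/((2762327 - 304350)*((-77*67*24))) + B = 1/((2762327 - 304350)*((-77*67*24))) + 804978 = 1/(2457977*((-5159*24))) + 804978 = (1/2457977)/(-123816) + 804978 = (1/2457977)*(-1/123816) + 804978 = -1/304336880232 + 804978 = 244984493175394895/304336880232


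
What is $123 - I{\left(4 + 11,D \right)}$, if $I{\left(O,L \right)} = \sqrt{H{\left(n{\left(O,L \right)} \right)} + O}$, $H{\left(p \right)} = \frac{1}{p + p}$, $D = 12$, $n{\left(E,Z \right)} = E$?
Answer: $123 - \frac{\sqrt{13530}}{30} \approx 119.12$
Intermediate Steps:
$H{\left(p \right)} = \frac{1}{2 p}$
$I{\left(O,L \right)} = \sqrt{O + \frac{1}{2 O}}$ ($I{\left(O,L \right)} = \sqrt{\frac{1}{2 O} + O} = \sqrt{O + \frac{1}{2 O}}$)
$123 - I{\left(4 + 11,D \right)} = 123 - \frac{\sqrt{\frac{2}{4 + 11} + 4 \left(4 + 11\right)}}{2} = 123 - \frac{\sqrt{\frac{2}{15} + 4 \cdot 15}}{2} = 123 - \frac{\sqrt{2 \cdot \frac{1}{15} + 60}}{2} = 123 - \frac{\sqrt{\frac{2}{15} + 60}}{2} = 123 - \frac{\sqrt{\frac{902}{15}}}{2} = 123 - \frac{\frac{1}{15} \sqrt{13530}}{2} = 123 - \frac{\sqrt{13530}}{30}$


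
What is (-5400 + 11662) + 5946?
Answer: 12208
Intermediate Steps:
(-5400 + 11662) + 5946 = 6262 + 5946 = 12208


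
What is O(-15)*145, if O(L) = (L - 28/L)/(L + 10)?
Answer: 5713/15 ≈ 380.87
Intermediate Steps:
O(L) = (L - 28/L)/(10 + L)
O(-15)*145 = ((-28 + (-15)²)/((-15)*(10 - 15)))*145 = -1/15*(-28 + 225)/(-5)*145 = -1/15*(-⅕)*197*145 = (197/75)*145 = 5713/15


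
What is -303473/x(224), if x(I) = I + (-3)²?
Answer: -303473/233 ≈ -1302.5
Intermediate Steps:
x(I) = 9 + I (x(I) = I + 9 = 9 + I)
-303473/x(224) = -303473/(9 + 224) = -303473/233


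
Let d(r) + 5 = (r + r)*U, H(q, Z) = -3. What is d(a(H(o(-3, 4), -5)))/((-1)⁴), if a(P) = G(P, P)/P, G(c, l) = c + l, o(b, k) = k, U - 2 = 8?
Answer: 35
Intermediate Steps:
U = 10 (U = 2 + 8 = 10)
a(P) = 2 (a(P) = (P + P)/P = (2*P)/P = 2)
d(r) = -5 + 20*r (d(r) = -5 + (r + r)*10 = -5 + (2*r)*10 = -5 + 20*r)
d(a(H(o(-3, 4), -5)))/((-1)⁴) = (-5 + 20*2)/((-1)⁴) = (-5 + 40)/1 = 35*1 = 35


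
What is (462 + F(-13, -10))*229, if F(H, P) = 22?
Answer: 110836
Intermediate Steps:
(462 + F(-13, -10))*229 = (462 + 22)*229 = 484*229 = 110836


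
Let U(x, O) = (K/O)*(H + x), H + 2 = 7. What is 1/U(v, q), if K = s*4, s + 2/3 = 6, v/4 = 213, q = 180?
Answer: 135/13712 ≈ 0.0098454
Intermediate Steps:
H = 5 (H = -2 + 7 = 5)
v = 852 (v = 4*213 = 852)
s = 16/3 (s = -2/3 + 6 = 16/3 ≈ 5.3333)
K = 64/3 (K = (16/3)*4 = 64/3 ≈ 21.333)
U(x, O) = 64*(5 + x)/(3*O) (U(x, O) = (64/(3*O))*(5 + x) = 64*(5 + x)/(3*O))
1/U(v, q) = 1/((64/3)*(5 + 852)/180) = 1/((64/3)*(1/180)*857) = 1/(13712/135) = 135/13712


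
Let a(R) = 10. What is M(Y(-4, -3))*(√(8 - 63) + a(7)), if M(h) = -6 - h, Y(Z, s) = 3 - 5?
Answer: -40 - 4*I*√55 ≈ -40.0 - 29.665*I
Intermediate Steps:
Y(Z, s) = -2
M(Y(-4, -3))*(√(8 - 63) + a(7)) = (-6 - 1*(-2))*(√(8 - 63) + 10) = (-6 + 2)*(√(-55) + 10) = -4*(I*√55 + 10) = -4*(10 + I*√55) = -40 - 4*I*√55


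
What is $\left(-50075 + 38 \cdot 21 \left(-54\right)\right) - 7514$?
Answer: $-100681$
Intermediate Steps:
$\left(-50075 + 38 \cdot 21 \left(-54\right)\right) - 7514 = \left(-50075 + 798 \left(-54\right)\right) - 7514 = \left(-50075 - 43092\right) - 7514 = -93167 - 7514 = -100681$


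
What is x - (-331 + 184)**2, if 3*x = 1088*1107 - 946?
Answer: 1138643/3 ≈ 3.7955e+5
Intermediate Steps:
x = 1203470/3 (x = (1088*1107 - 946)/3 = (1204416 - 946)/3 = (1/3)*1203470 = 1203470/3 ≈ 4.0116e+5)
x - (-331 + 184)**2 = 1203470/3 - (-331 + 184)**2 = 1203470/3 - 1*(-147)**2 = 1203470/3 - 1*21609 = 1203470/3 - 21609 = 1138643/3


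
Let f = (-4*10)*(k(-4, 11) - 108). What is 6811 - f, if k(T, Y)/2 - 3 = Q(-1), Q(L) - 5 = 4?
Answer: 3451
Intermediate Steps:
Q(L) = 9 (Q(L) = 5 + 4 = 9)
k(T, Y) = 24 (k(T, Y) = 6 + 2*9 = 6 + 18 = 24)
f = 3360 (f = (-4*10)*(24 - 108) = -40*(-84) = 3360)
6811 - f = 6811 - 1*3360 = 6811 - 3360 = 3451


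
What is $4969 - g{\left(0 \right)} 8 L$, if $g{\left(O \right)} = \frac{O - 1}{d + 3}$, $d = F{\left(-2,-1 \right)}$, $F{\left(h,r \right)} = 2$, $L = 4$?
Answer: $\frac{24877}{5} \approx 4975.4$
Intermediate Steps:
$d = 2$
$g{\left(O \right)} = - \frac{1}{5} + \frac{O}{5}$ ($g{\left(O \right)} = \frac{O - 1}{2 + 3} = \frac{-1 + O}{5} = \left(-1 + O\right) \frac{1}{5} = - \frac{1}{5} + \frac{O}{5}$)
$4969 - g{\left(0 \right)} 8 L = 4969 - \left(- \frac{1}{5} + \frac{1}{5} \cdot 0\right) 8 \cdot 4 = 4969 - \left(- \frac{1}{5} + 0\right) 8 \cdot 4 = 4969 - \left(- \frac{1}{5}\right) 8 \cdot 4 = 4969 - \left(- \frac{8}{5}\right) 4 = 4969 - - \frac{32}{5} = 4969 + \frac{32}{5} = \frac{24877}{5}$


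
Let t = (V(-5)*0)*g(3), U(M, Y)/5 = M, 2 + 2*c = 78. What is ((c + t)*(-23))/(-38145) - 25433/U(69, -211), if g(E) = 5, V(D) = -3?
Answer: -64656017/877335 ≈ -73.696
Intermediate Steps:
c = 38 (c = -1 + (½)*78 = -1 + 39 = 38)
U(M, Y) = 5*M
t = 0 (t = -3*0*5 = 0*5 = 0)
((c + t)*(-23))/(-38145) - 25433/U(69, -211) = ((38 + 0)*(-23))/(-38145) - 25433/(5*69) = (38*(-23))*(-1/38145) - 25433/345 = -874*(-1/38145) - 25433*1/345 = 874/38145 - 25433/345 = -64656017/877335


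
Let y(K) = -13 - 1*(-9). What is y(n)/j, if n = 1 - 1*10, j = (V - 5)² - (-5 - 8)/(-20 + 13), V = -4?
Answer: -14/277 ≈ -0.050542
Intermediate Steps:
j = 554/7 (j = (-4 - 5)² - (-5 - 8)/(-20 + 13) = (-9)² - (-13)/(-7) = 81 - (-13)*(-1)/7 = 81 - 1*13/7 = 81 - 13/7 = 554/7 ≈ 79.143)
n = -9 (n = 1 - 10 = -9)
y(K) = -4 (y(K) = -13 + 9 = -4)
y(n)/j = -4/554/7 = -4*7/554 = -14/277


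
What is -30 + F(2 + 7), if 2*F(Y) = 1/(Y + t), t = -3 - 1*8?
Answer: -121/4 ≈ -30.250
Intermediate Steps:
t = -11 (t = -3 - 8 = -11)
F(Y) = 1/(2*(-11 + Y)) (F(Y) = 1/(2*(Y - 11)) = 1/(2*(-11 + Y)))
-30 + F(2 + 7) = -30 + 1/(2*(-11 + (2 + 7))) = -30 + 1/(2*(-11 + 9)) = -30 + (½)/(-2) = -30 + (½)*(-½) = -30 - ¼ = -121/4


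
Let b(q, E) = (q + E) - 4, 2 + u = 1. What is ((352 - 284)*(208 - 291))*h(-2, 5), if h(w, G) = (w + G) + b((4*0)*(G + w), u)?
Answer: 11288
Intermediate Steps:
u = -1 (u = -2 + 1 = -1)
b(q, E) = -4 + E + q (b(q, E) = (E + q) - 4 = -4 + E + q)
h(w, G) = -5 + G + w (h(w, G) = (w + G) + (-4 - 1 + (4*0)*(G + w)) = (G + w) + (-4 - 1 + 0*(G + w)) = (G + w) + (-4 - 1 + 0) = (G + w) - 5 = -5 + G + w)
((352 - 284)*(208 - 291))*h(-2, 5) = ((352 - 284)*(208 - 291))*(-5 + 5 - 2) = (68*(-83))*(-2) = -5644*(-2) = 11288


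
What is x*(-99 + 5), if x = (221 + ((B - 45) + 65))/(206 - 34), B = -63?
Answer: -4183/43 ≈ -97.279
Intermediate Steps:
x = 89/86 (x = (221 + ((-63 - 45) + 65))/(206 - 34) = (221 + (-108 + 65))/172 = (221 - 43)*(1/172) = 178*(1/172) = 89/86 ≈ 1.0349)
x*(-99 + 5) = 89*(-99 + 5)/86 = (89/86)*(-94) = -4183/43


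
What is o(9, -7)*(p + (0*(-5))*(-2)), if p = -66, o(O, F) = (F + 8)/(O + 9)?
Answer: -11/3 ≈ -3.6667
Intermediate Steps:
o(O, F) = (8 + F)/(9 + O)
o(9, -7)*(p + (0*(-5))*(-2)) = ((8 - 7)/(9 + 9))*(-66 + (0*(-5))*(-2)) = (1/18)*(-66 + 0*(-2)) = ((1/18)*1)*(-66 + 0) = (1/18)*(-66) = -11/3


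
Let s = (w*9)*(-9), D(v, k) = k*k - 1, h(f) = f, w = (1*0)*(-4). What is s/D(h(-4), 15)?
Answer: 0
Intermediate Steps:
w = 0 (w = 0*(-4) = 0)
D(v, k) = -1 + k² (D(v, k) = k² - 1 = -1 + k²)
s = 0 (s = (0*9)*(-9) = 0*(-9) = 0)
s/D(h(-4), 15) = 0/(-1 + 15²) = 0/(-1 + 225) = 0/224 = 0*(1/224) = 0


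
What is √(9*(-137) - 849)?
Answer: I*√2082 ≈ 45.629*I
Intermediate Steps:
√(9*(-137) - 849) = √(-1233 - 849) = √(-2082) = I*√2082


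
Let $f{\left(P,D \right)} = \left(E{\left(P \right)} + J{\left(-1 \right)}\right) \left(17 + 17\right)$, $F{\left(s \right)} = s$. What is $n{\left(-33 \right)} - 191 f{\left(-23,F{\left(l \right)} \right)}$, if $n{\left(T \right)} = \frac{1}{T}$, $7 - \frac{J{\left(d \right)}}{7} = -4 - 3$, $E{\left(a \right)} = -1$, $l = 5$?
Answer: $- \frac{20787295}{33} \approx -6.2992 \cdot 10^{5}$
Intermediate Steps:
$J{\left(d \right)} = 98$ ($J{\left(d \right)} = 49 - 7 \left(-4 - 3\right) = 49 - -49 = 49 + 49 = 98$)
$f{\left(P,D \right)} = 3298$ ($f{\left(P,D \right)} = \left(-1 + 98\right) \left(17 + 17\right) = 97 \cdot 34 = 3298$)
$n{\left(-33 \right)} - 191 f{\left(-23,F{\left(l \right)} \right)} = \frac{1}{-33} - 629918 = - \frac{1}{33} - 629918 = - \frac{20787295}{33}$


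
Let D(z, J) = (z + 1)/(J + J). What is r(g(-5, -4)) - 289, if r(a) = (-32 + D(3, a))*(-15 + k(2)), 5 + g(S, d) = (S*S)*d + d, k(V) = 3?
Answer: 10379/109 ≈ 95.220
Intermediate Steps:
D(z, J) = (1 + z)/(2*J) (D(z, J) = (1 + z)/((2*J)) = (1 + z)*(1/(2*J)) = (1 + z)/(2*J))
g(S, d) = -5 + d + d*S² (g(S, d) = -5 + ((S*S)*d + d) = -5 + (S²*d + d) = -5 + (d*S² + d) = -5 + (d + d*S²) = -5 + d + d*S²)
r(a) = 384 - 24/a (r(a) = (-32 + (1 + 3)/(2*a))*(-15 + 3) = (-32 + (½)*4/a)*(-12) = (-32 + 2/a)*(-12) = 384 - 24/a)
r(g(-5, -4)) - 289 = (384 - 24/(-5 - 4 - 4*(-5)²)) - 289 = (384 - 24/(-5 - 4 - 4*25)) - 289 = (384 - 24/(-5 - 4 - 100)) - 289 = (384 - 24/(-109)) - 289 = (384 - 24*(-1/109)) - 289 = (384 + 24/109) - 289 = 41880/109 - 289 = 10379/109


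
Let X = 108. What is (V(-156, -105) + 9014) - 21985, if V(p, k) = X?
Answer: -12863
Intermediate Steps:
V(p, k) = 108
(V(-156, -105) + 9014) - 21985 = (108 + 9014) - 21985 = 9122 - 21985 = -12863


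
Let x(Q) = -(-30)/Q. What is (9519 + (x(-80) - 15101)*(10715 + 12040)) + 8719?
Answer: -2748908401/8 ≈ -3.4361e+8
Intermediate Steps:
x(Q) = 30/Q
(9519 + (x(-80) - 15101)*(10715 + 12040)) + 8719 = (9519 + (30/(-80) - 15101)*(10715 + 12040)) + 8719 = (9519 + (30*(-1/80) - 15101)*22755) + 8719 = (9519 + (-3/8 - 15101)*22755) + 8719 = (9519 - 120811/8*22755) + 8719 = (9519 - 2749054305/8) + 8719 = -2748978153/8 + 8719 = -2748908401/8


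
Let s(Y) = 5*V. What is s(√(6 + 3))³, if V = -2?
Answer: -1000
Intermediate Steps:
s(Y) = -10 (s(Y) = 5*(-2) = -10)
s(√(6 + 3))³ = (-10)³ = -1000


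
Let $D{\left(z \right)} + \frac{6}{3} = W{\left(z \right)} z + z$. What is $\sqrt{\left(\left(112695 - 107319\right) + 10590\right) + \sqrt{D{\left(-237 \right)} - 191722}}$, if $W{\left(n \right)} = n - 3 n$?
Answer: $\sqrt{15966 + 3 i \sqrt{33811}} \approx 126.38 + 2.1825 i$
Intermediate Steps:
$W{\left(n \right)} = - 2 n$
$D{\left(z \right)} = -2 + z - 2 z^{2}$ ($D{\left(z \right)} = -2 + \left(- 2 z z + z\right) = -2 - \left(- z + 2 z^{2}\right) = -2 + z - 2 z^{2}$)
$\sqrt{\left(\left(112695 - 107319\right) + 10590\right) + \sqrt{D{\left(-237 \right)} - 191722}} = \sqrt{\left(\left(112695 - 107319\right) + 10590\right) + \sqrt{\left(-2 - 237 - 2 \left(-237\right)^{2}\right) - 191722}} = \sqrt{\left(5376 + 10590\right) + \sqrt{\left(-2 - 237 - 112338\right) - 191722}} = \sqrt{15966 + \sqrt{\left(-2 - 237 - 112338\right) - 191722}} = \sqrt{15966 + \sqrt{-112577 - 191722}} = \sqrt{15966 + \sqrt{-304299}} = \sqrt{15966 + 3 i \sqrt{33811}}$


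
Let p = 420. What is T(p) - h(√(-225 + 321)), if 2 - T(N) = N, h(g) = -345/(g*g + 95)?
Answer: -79493/191 ≈ -416.19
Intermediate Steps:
h(g) = -345/(95 + g²) (h(g) = -345/(g² + 95) = -345/(95 + g²))
T(N) = 2 - N
T(p) - h(√(-225 + 321)) = (2 - 1*420) - (-345)/(95 + (√(-225 + 321))²) = (2 - 420) - (-345)/(95 + (√96)²) = -418 - (-345)/(95 + (4*√6)²) = -418 - (-345)/(95 + 96) = -418 - (-345)/191 = -418 - 1*(-345/191) = -418 + 345/191 = -79493/191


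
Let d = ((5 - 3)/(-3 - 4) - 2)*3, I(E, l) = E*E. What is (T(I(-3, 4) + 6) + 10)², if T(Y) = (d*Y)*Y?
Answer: 115132900/49 ≈ 2.3497e+6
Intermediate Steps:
I(E, l) = E²
d = -48/7 (d = (2/(-7) - 2)*3 = (2*(-⅐) - 2)*3 = (-2/7 - 2)*3 = -16/7*3 = -48/7 ≈ -6.8571)
T(Y) = -48*Y²/7 (T(Y) = (-48*Y/7)*Y = -48*Y²/7)
(T(I(-3, 4) + 6) + 10)² = (-48*((-3)² + 6)²/7 + 10)² = (-48*(9 + 6)²/7 + 10)² = (-48/7*15² + 10)² = (-48/7*225 + 10)² = (-10800/7 + 10)² = (-10730/7)² = 115132900/49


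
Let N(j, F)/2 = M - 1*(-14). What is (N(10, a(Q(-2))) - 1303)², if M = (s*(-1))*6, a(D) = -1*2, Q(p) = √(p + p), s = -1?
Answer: 1595169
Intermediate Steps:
Q(p) = √2*√p (Q(p) = √(2*p) = √2*√p)
a(D) = -2
M = 6 (M = -1*(-1)*6 = 1*6 = 6)
N(j, F) = 40 (N(j, F) = 2*(6 - 1*(-14)) = 2*(6 + 14) = 2*20 = 40)
(N(10, a(Q(-2))) - 1303)² = (40 - 1303)² = (-1263)² = 1595169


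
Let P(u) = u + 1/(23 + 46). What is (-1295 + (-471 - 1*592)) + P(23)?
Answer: -161114/69 ≈ -2335.0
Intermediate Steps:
P(u) = 1/69 + u (P(u) = u + 1/69 = 1/69 + u)
(-1295 + (-471 - 1*592)) + P(23) = (-1295 + (-471 - 1*592)) + (1/69 + 23) = (-1295 + (-471 - 592)) + 1588/69 = (-1295 - 1063) + 1588/69 = -2358 + 1588/69 = -161114/69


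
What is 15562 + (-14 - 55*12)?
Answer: 14888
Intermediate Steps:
15562 + (-14 - 55*12) = 15562 + (-14 - 660) = 15562 - 674 = 14888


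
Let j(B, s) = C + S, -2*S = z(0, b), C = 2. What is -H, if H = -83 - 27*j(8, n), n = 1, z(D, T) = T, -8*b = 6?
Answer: 1177/8 ≈ 147.13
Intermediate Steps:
b = -¾ (b = -⅛*6 = -¾ ≈ -0.75000)
S = 3/8 (S = -½*(-¾) = 3/8 ≈ 0.37500)
j(B, s) = 19/8 (j(B, s) = 2 + 3/8 = 19/8)
H = -1177/8 (H = -83 - 27*19/8 = -83 - 513/8 = -1177/8 ≈ -147.13)
-H = -1*(-1177/8) = 1177/8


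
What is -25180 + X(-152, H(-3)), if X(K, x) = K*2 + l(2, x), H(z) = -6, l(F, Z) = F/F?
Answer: -25483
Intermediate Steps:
l(F, Z) = 1
X(K, x) = 1 + 2*K (X(K, x) = K*2 + 1 = 2*K + 1 = 1 + 2*K)
-25180 + X(-152, H(-3)) = -25180 + (1 + 2*(-152)) = -25180 + (1 - 304) = -25180 - 303 = -25483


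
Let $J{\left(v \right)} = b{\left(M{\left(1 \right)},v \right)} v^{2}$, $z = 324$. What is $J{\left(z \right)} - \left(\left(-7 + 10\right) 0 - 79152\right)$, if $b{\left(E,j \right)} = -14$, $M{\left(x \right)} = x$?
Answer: $-1390512$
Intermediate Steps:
$J{\left(v \right)} = - 14 v^{2}$
$J{\left(z \right)} - \left(\left(-7 + 10\right) 0 - 79152\right) = - 14 \cdot 324^{2} - \left(\left(-7 + 10\right) 0 - 79152\right) = \left(-14\right) 104976 - \left(3 \cdot 0 - 79152\right) = -1469664 - \left(0 - 79152\right) = -1469664 - -79152 = -1469664 + 79152 = -1390512$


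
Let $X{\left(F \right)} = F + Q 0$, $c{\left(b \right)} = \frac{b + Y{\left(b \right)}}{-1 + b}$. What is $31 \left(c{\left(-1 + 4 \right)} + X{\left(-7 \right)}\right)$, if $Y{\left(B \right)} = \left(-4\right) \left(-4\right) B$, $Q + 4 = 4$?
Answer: $\frac{1147}{2} \approx 573.5$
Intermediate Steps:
$Q = 0$ ($Q = -4 + 4 = 0$)
$Y{\left(B \right)} = 16 B$
$c{\left(b \right)} = \frac{17 b}{-1 + b}$ ($c{\left(b \right)} = \frac{b + 16 b}{-1 + b} = \frac{17 b}{-1 + b}$)
$X{\left(F \right)} = F$ ($X{\left(F \right)} = F + 0 \cdot 0 = F + 0 = F$)
$31 \left(c{\left(-1 + 4 \right)} + X{\left(-7 \right)}\right) = 31 \left(\frac{17 \left(-1 + 4\right)}{-1 + \left(-1 + 4\right)} - 7\right) = 31 \left(17 \cdot 3 \frac{1}{-1 + 3} - 7\right) = 31 \left(17 \cdot 3 \cdot \frac{1}{2} - 7\right) = 31 \left(\frac{51}{2} - 7\right) = 31 \cdot \frac{37}{2} = \frac{1147}{2}$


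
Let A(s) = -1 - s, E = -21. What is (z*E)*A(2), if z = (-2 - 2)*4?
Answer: -1008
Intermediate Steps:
z = -16 (z = -4*4 = -16)
(z*E)*A(2) = (-16*(-21))*(-1 - 1*2) = 336*(-1 - 2) = 336*(-3) = -1008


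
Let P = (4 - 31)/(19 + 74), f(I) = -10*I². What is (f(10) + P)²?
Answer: 961558081/961 ≈ 1.0006e+6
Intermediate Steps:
P = -9/31 (P = -27/93 = -27*1/93 = -9/31 ≈ -0.29032)
(f(10) + P)² = (-10*10² - 9/31)² = (-10*100 - 9/31)² = (-1000 - 9/31)² = (-31009/31)² = 961558081/961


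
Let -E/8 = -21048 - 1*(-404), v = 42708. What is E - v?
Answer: 122444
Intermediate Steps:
E = 165152 (E = -8*(-21048 - 1*(-404)) = -8*(-21048 + 404) = -8*(-20644) = 165152)
E - v = 165152 - 1*42708 = 165152 - 42708 = 122444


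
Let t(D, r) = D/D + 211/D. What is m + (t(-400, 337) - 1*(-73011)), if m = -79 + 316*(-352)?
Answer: -15319811/400 ≈ -38300.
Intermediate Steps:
t(D, r) = 1 + 211/D
m = -111311 (m = -79 - 111232 = -111311)
m + (t(-400, 337) - 1*(-73011)) = -111311 + ((211 - 400)/(-400) - 1*(-73011)) = -111311 + (-1/400*(-189) + 73011) = -111311 + (189/400 + 73011) = -111311 + 29204589/400 = -15319811/400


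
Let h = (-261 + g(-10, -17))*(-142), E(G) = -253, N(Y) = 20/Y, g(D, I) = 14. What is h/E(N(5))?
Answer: -35074/253 ≈ -138.63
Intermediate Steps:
h = 35074 (h = (-261 + 14)*(-142) = -247*(-142) = 35074)
h/E(N(5)) = 35074/(-253) = 35074*(-1/253) = -35074/253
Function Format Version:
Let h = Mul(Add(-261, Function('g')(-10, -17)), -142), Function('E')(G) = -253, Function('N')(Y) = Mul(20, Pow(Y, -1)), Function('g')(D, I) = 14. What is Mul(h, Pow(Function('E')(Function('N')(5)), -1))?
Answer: Rational(-35074, 253) ≈ -138.63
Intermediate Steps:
h = 35074 (h = Mul(Add(-261, 14), -142) = Mul(-247, -142) = 35074)
Mul(h, Pow(Function('E')(Function('N')(5)), -1)) = Mul(35074, Pow(-253, -1)) = Mul(35074, Rational(-1, 253)) = Rational(-35074, 253)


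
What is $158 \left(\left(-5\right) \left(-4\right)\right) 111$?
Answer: $350760$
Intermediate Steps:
$158 \left(\left(-5\right) \left(-4\right)\right) 111 = 158 \cdot 20 \cdot 111 = 3160 \cdot 111 = 350760$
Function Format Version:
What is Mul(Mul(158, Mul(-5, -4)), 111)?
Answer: 350760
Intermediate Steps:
Mul(Mul(158, Mul(-5, -4)), 111) = Mul(Mul(158, 20), 111) = Mul(3160, 111) = 350760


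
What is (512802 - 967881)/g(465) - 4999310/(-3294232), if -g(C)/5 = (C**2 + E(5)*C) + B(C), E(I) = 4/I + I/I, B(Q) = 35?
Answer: 3462905909839/1787919711260 ≈ 1.9368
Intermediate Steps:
E(I) = 1 + 4/I (E(I) = 4/I + 1 = 1 + 4/I)
g(C) = -175 - 9*C - 5*C**2 (g(C) = -5*((C**2 + ((4 + 5)/5)*C) + 35) = -5*((C**2 + ((1/5)*9)*C) + 35) = -5*((C**2 + 9*C/5) + 35) = -5*(35 + C**2 + 9*C/5) = -175 - 9*C - 5*C**2)
(512802 - 967881)/g(465) - 4999310/(-3294232) = (512802 - 967881)/(-175 - 9*465 - 5*465**2) - 4999310/(-3294232) = -455079/(-175 - 4185 - 5*216225) - 4999310*(-1/3294232) = -455079/(-175 - 4185 - 1081125) + 2499655/1647116 = -455079/(-1085485) + 2499655/1647116 = -455079*(-1/1085485) + 2499655/1647116 = 455079/1085485 + 2499655/1647116 = 3462905909839/1787919711260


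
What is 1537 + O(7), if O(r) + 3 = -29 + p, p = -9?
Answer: 1496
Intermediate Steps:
O(r) = -41 (O(r) = -3 + (-29 - 9) = -3 - 38 = -41)
1537 + O(7) = 1537 - 41 = 1496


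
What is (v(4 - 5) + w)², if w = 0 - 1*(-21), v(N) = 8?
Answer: 841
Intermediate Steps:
w = 21 (w = 0 + 21 = 21)
(v(4 - 5) + w)² = (8 + 21)² = 29² = 841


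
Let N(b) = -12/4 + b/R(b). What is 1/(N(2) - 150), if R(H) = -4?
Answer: -2/307 ≈ -0.0065147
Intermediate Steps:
N(b) = -3 - b/4 (N(b) = -12/4 + b/(-4) = -12*1/4 + b*(-1/4) = -3 - b/4)
1/(N(2) - 150) = 1/((-3 - 1/4*2) - 150) = 1/((-3 - 1/2) - 150) = 1/(-7/2 - 150) = 1/(-307/2) = -2/307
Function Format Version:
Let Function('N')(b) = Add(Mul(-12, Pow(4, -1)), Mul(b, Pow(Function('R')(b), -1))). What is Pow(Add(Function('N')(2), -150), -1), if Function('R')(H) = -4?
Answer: Rational(-2, 307) ≈ -0.0065147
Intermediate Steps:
Function('N')(b) = Add(-3, Mul(Rational(-1, 4), b)) (Function('N')(b) = Add(Mul(-12, Pow(4, -1)), Mul(b, Pow(-4, -1))) = Add(Mul(-12, Rational(1, 4)), Mul(b, Rational(-1, 4))) = Add(-3, Mul(Rational(-1, 4), b)))
Pow(Add(Function('N')(2), -150), -1) = Pow(Add(Add(-3, Mul(Rational(-1, 4), 2)), -150), -1) = Pow(Add(Add(-3, Rational(-1, 2)), -150), -1) = Pow(Add(Rational(-7, 2), -150), -1) = Pow(Rational(-307, 2), -1) = Rational(-2, 307)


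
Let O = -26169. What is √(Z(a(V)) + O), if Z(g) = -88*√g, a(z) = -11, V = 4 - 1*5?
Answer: √(-26169 - 88*I*√11) ≈ 0.9021 - 161.77*I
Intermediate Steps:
V = -1 (V = 4 - 5 = -1)
√(Z(a(V)) + O) = √(-88*I*√11 - 26169) = √(-26169 - 88*I*√11)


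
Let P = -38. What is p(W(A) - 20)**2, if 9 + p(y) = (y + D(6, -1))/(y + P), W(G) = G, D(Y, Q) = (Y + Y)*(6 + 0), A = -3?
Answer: 357604/3721 ≈ 96.104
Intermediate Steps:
D(Y, Q) = 12*Y (D(Y, Q) = (2*Y)*6 = 12*Y)
p(y) = -9 + (72 + y)/(-38 + y) (p(y) = -9 + (y + 12*6)/(y - 38) = -9 + (y + 72)/(-38 + y) = -9 + (72 + y)/(-38 + y))
p(W(A) - 20)**2 = (2*(207 - 4*(-3 - 20))/(-38 + (-3 - 20)))**2 = (2*(207 - 4*(-23))/(-38 - 23))**2 = (2*(207 + 92)/(-61))**2 = (2*(-1/61)*299)**2 = (-598/61)**2 = 357604/3721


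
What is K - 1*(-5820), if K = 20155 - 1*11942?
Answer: 14033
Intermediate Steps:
K = 8213 (K = 20155 - 11942 = 8213)
K - 1*(-5820) = 8213 - 1*(-5820) = 8213 + 5820 = 14033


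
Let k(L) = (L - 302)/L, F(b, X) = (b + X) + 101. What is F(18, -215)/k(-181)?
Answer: -5792/161 ≈ -35.975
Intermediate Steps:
F(b, X) = 101 + X + b (F(b, X) = (X + b) + 101 = 101 + X + b)
k(L) = (-302 + L)/L
F(18, -215)/k(-181) = (101 - 215 + 18)/(((-302 - 181)/(-181))) = -96/((-1/181*(-483))) = -96/483/181 = -96*181/483 = -5792/161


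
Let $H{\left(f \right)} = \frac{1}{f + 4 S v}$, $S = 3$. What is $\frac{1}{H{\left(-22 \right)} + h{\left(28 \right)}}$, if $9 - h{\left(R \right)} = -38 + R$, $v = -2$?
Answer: $\frac{46}{873} \approx 0.052692$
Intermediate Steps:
$h{\left(R \right)} = 47 - R$ ($h{\left(R \right)} = 9 - \left(-38 + R\right) = 47 - R$)
$H{\left(f \right)} = \frac{1}{-24 + f}$ ($H{\left(f \right)} = \frac{1}{f + 4 \cdot 3 \left(-2\right)} = \frac{1}{f + 12 \left(-2\right)} = \frac{1}{f - 24} = \frac{1}{-24 + f}$)
$\frac{1}{H{\left(-22 \right)} + h{\left(28 \right)}} = \frac{1}{\frac{1}{-24 - 22} + \left(47 - 28\right)} = \frac{1}{\frac{1}{-46} + \left(47 - 28\right)} = \frac{1}{- \frac{1}{46} + 19} = \frac{1}{\frac{873}{46}} = \frac{46}{873}$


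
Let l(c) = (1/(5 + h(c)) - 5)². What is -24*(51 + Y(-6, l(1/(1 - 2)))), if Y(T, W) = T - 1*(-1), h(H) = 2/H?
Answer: -1104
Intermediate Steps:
l(c) = (-5 + 1/(5 + 2/c))² (l(c) = (1/(5 + 2/c) - 5)² = (-5 + 1/(5 + 2/c))²)
Y(T, W) = 1 + T (Y(T, W) = T + 1 = 1 + T)
-24*(51 + Y(-6, l(1/(1 - 2)))) = -24*(51 + (1 - 6)) = -24*(51 - 5) = -24*46 = -1104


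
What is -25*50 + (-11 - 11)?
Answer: -1272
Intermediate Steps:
-25*50 + (-11 - 11) = -1250 - 22 = -1272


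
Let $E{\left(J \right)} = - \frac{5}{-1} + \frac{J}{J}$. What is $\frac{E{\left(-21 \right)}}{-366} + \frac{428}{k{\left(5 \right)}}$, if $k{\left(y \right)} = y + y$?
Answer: $\frac{13049}{305} \approx 42.784$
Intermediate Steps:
$k{\left(y \right)} = 2 y$
$E{\left(J \right)} = 6$ ($E{\left(J \right)} = \left(-5\right) \left(-1\right) + 1 = 5 + 1 = 6$)
$\frac{E{\left(-21 \right)}}{-366} + \frac{428}{k{\left(5 \right)}} = \frac{6}{-366} + \frac{428}{2 \cdot 5} = 6 \left(- \frac{1}{366}\right) + \frac{428}{10} = - \frac{1}{61} + 428 \cdot \frac{1}{10} = - \frac{1}{61} + \frac{214}{5} = \frac{13049}{305}$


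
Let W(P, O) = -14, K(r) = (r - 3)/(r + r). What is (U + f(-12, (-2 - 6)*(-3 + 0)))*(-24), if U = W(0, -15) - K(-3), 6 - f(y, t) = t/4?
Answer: 360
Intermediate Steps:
K(r) = (-3 + r)/(2*r) (K(r) = (-3 + r)/((2*r)) = (-3 + r)*(1/(2*r)) = (-3 + r)/(2*r))
f(y, t) = 6 - t/4
U = -15 (U = -14 - (-3 - 3)/(2*(-3)) = -14 - (-1)*(-6)/(2*3) = -14 - 1*1 = -14 - 1 = -15)
(U + f(-12, (-2 - 6)*(-3 + 0)))*(-24) = (-15 + (6 - (-2 - 6)*(-3 + 0)/4))*(-24) = (-15 + (6 - (-2)*(-3)))*(-24) = (-15 + (6 - ¼*24))*(-24) = (-15 + (6 - 6))*(-24) = (-15 + 0)*(-24) = -15*(-24) = 360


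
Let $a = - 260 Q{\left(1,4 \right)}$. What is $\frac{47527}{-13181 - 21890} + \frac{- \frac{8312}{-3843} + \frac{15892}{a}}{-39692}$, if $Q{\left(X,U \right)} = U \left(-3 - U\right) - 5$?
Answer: $- \frac{5183847625564583}{3824965817012340} \approx -1.3553$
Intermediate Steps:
$Q{\left(X,U \right)} = -5 + U \left(-3 - U\right)$
$a = 8580$ ($a = - 260 \left(-5 - 4^{2} - 12\right) = - 260 \left(-5 - 16 - 12\right) = \left(-260\right) \left(-33\right) = 8580$)
$\frac{47527}{-13181 - 21890} + \frac{- \frac{8312}{-3843} + \frac{15892}{a}}{-39692} = \frac{47527}{-13181 - 21890} + \frac{- \frac{8312}{-3843} + \frac{15892}{8580}}{-39692} = \frac{47527}{-13181 - 21890} + \left(\left(-8312\right) \left(- \frac{1}{3843}\right) + 15892 \cdot \frac{1}{8580}\right) \left(- \frac{1}{39692}\right) = \frac{47527}{-35071} + \left(\frac{8312}{3843} + \frac{3973}{2145}\right) \left(- \frac{1}{39692}\right) = 47527 \left(- \frac{1}{35071}\right) + \frac{11032493}{2747745} \left(- \frac{1}{39692}\right) = - \frac{47527}{35071} - \frac{11032493}{109063494540} = - \frac{5183847625564583}{3824965817012340}$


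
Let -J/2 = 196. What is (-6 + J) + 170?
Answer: -228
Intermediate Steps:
J = -392 (J = -2*196 = -392)
(-6 + J) + 170 = (-6 - 392) + 170 = -398 + 170 = -228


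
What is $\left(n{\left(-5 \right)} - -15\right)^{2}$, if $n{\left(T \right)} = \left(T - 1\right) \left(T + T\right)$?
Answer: $5625$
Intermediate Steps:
$n{\left(T \right)} = 2 T \left(-1 + T\right)$ ($n{\left(T \right)} = \left(-1 + T\right) 2 T = 2 T \left(-1 + T\right)$)
$\left(n{\left(-5 \right)} - -15\right)^{2} = \left(2 \left(-5\right) \left(-1 - 5\right) - -15\right)^{2} = \left(2 \left(-5\right) \left(-6\right) + 15\right)^{2} = \left(60 + 15\right)^{2} = 75^{2} = 5625$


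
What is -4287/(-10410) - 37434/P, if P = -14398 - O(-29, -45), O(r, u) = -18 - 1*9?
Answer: 150432139/49867370 ≈ 3.0166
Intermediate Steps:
O(r, u) = -27 (O(r, u) = -18 - 9 = -27)
P = -14371 (P = -14398 - 1*(-27) = -14398 + 27 = -14371)
-4287/(-10410) - 37434/P = -4287/(-10410) - 37434/(-14371) = -4287*(-1/10410) - 37434*(-1/14371) = 1429/3470 + 37434/14371 = 150432139/49867370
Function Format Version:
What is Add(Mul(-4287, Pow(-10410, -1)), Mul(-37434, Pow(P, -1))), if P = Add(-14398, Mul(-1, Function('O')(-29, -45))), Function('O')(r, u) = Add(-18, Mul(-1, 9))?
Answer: Rational(150432139, 49867370) ≈ 3.0166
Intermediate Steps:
Function('O')(r, u) = -27 (Function('O')(r, u) = Add(-18, -9) = -27)
P = -14371 (P = Add(-14398, Mul(-1, -27)) = Add(-14398, 27) = -14371)
Add(Mul(-4287, Pow(-10410, -1)), Mul(-37434, Pow(P, -1))) = Add(Mul(-4287, Pow(-10410, -1)), Mul(-37434, Pow(-14371, -1))) = Add(Mul(-4287, Rational(-1, 10410)), Mul(-37434, Rational(-1, 14371))) = Add(Rational(1429, 3470), Rational(37434, 14371)) = Rational(150432139, 49867370)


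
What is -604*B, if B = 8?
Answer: -4832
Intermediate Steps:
-604*B = -604*8 = -4832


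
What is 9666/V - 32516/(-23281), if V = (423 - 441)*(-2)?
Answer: 12566929/46562 ≈ 269.90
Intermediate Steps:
V = 36 (V = -18*(-2) = 36)
9666/V - 32516/(-23281) = 9666/36 - 32516/(-23281) = 9666*(1/36) - 32516*(-1/23281) = 537/2 + 32516/23281 = 12566929/46562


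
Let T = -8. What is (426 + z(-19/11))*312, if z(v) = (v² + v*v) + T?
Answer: 16005600/121 ≈ 1.3228e+5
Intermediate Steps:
z(v) = -8 + 2*v² (z(v) = (v² + v*v) - 8 = (v² + v²) - 8 = 2*v² - 8 = -8 + 2*v²)
(426 + z(-19/11))*312 = (426 + (-8 + 2*(-19/11)²))*312 = (426 + (-8 + 2*(361/121)))*312 = (426 + (-8 + 722/121))*312 = (426 - 246/121)*312 = (51300/121)*312 = 16005600/121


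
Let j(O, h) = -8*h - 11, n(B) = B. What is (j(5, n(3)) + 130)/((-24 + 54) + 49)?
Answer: 95/79 ≈ 1.2025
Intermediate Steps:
j(O, h) = -11 - 8*h
(j(5, n(3)) + 130)/((-24 + 54) + 49) = ((-11 - 8*3) + 130)/((-24 + 54) + 49) = ((-11 - 24) + 130)/(30 + 49) = (-35 + 130)/79 = (1/79)*95 = 95/79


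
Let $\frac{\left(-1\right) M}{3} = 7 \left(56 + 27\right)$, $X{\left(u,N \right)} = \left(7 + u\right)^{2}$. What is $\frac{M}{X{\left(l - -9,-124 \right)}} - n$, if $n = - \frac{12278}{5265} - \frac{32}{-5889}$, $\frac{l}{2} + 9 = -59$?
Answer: $\frac{561096979}{254404800} \approx 2.2055$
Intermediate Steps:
$l = -136$ ($l = -18 + 2 \left(-59\right) = -18 - 118 = -136$)
$n = - \frac{1849658}{795015}$ ($n = \left(-12278\right) \frac{1}{5265} - - \frac{32}{5889} = - \frac{12278}{5265} + \frac{32}{5889} = - \frac{1849658}{795015} \approx -2.3266$)
$M = -1743$ ($M = - 3 \cdot 7 \left(56 + 27\right) = - 3 \cdot 7 \cdot 83 = \left(-3\right) 581 = -1743$)
$\frac{M}{X{\left(l - -9,-124 \right)}} - n = - \frac{1743}{\left(7 - 127\right)^{2}} - - \frac{1849658}{795015} = - \frac{1743}{\left(7 + \left(-136 + 9\right)\right)^{2}} + \frac{1849658}{795015} = - \frac{1743}{\left(7 - 127\right)^{2}} + \frac{1849658}{795015} = - \frac{1743}{\left(-120\right)^{2}} + \frac{1849658}{795015} = - \frac{1743}{14400} + \frac{1849658}{795015} = \left(-1743\right) \frac{1}{14400} + \frac{1849658}{795015} = - \frac{581}{4800} + \frac{1849658}{795015} = \frac{561096979}{254404800}$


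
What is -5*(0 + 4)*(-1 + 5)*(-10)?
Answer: 800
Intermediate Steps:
-5*(0 + 4)*(-1 + 5)*(-10) = -20*4*(-10) = -5*16*(-10) = -80*(-10) = 800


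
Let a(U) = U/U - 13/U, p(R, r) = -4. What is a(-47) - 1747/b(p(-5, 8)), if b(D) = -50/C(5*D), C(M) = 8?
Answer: 329936/1175 ≈ 280.80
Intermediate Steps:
a(U) = 1 - 13/U
b(D) = -25/4 (b(D) = -50/8 = -50*⅛ = -25/4)
a(-47) - 1747/b(p(-5, 8)) = (-13 - 47)/(-47) - 1747/(-25/4) = -1/47*(-60) - 1747*(-4)/25 = 60/47 - 1*(-6988/25) = 60/47 + 6988/25 = 329936/1175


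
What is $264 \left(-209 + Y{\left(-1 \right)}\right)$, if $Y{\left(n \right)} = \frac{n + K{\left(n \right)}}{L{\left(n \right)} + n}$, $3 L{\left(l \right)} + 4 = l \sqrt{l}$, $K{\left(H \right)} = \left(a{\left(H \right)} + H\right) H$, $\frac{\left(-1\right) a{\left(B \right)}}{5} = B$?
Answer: $- \frac{273108}{5} - \frac{396 i}{5} \approx -54622.0 - 79.2 i$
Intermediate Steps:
$a{\left(B \right)} = - 5 B$
$K{\left(H \right)} = - 4 H^{2}$ ($K{\left(H \right)} = \left(- 5 H + H\right) H = - 4 H H = - 4 H^{2}$)
$L{\left(l \right)} = - \frac{4}{3} + \frac{l^{\frac{3}{2}}}{3}$ ($L{\left(l \right)} = - \frac{4}{3} + \frac{l \sqrt{l}}{3} = - \frac{4}{3} + \frac{l^{\frac{3}{2}}}{3}$)
$Y{\left(n \right)} = \frac{n - 4 n^{2}}{- \frac{4}{3} + n + \frac{n^{\frac{3}{2}}}{3}}$ ($Y{\left(n \right)} = \frac{n - 4 n^{2}}{\left(- \frac{4}{3} + \frac{n^{\frac{3}{2}}}{3}\right) + n} = \frac{n - 4 n^{2}}{- \frac{4}{3} + n + \frac{n^{\frac{3}{2}}}{3}}$)
$264 \left(-209 + Y{\left(-1 \right)}\right) = 264 \left(-209 + 3 \left(-1\right) \frac{1}{-4 + \left(-1\right)^{\frac{3}{2}} + 3 \left(-1\right)} \left(1 - -4\right)\right) = 264 \left(-209 + 3 \left(-1\right) \frac{1}{-4 - i - 3} \left(1 + 4\right)\right) = 264 \left(-209 + 3 \left(-1\right) \frac{1}{-7 - i} 5\right) = 264 \left(-209 + 3 \left(-1\right) \frac{-7 + i}{50} \cdot 5\right) = 264 \left(-209 + \left(\frac{21}{10} - \frac{3 i}{10}\right)\right) = 264 \left(- \frac{2069}{10} - \frac{3 i}{10}\right) = - \frac{273108}{5} - \frac{396 i}{5}$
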